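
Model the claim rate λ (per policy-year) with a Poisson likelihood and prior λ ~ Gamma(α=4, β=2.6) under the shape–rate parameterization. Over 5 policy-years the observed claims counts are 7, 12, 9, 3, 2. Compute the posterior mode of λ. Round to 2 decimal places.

λ̂_MAP = 4.74

Σxᵢ = 7+12+9+3+2 = 33, with n = 5.
Posterior ∝ λ^3e^(−2.6λ) · λ^33e^(−5λ) = λ^36e^(−7.6λ), i.e. Gamma(shape=37, rate=7.6).
The mode of a Gamma(a, b) with a ≥ 1 (shape–rate) is (a−1)/b = 36/7.6 ≈ 4.74.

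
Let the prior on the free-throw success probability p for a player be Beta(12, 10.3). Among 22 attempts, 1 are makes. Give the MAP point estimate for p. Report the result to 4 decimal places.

Prior: Beta(12, 10.3).
Data: 1 success in 22 trials. The binomial likelihood contributes p(1−p)^21, so the posterior is Beta(12+1, 10.3+21) = Beta(13, 31.3).
For Beta(a, b) with a, b > 1 the mode is (a−1)/(a+b−2) = 12/42.3 ≈ 0.2837.

p̂_MAP = 0.2837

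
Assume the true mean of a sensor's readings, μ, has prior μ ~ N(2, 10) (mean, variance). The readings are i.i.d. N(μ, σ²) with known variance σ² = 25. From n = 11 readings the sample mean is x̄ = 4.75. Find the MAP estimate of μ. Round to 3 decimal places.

μ̂_MAP = 4.241

n = 11, x̄ = 4.75.
For a Normal prior and Normal likelihood with known variance, the posterior is Normal; its mode equals its mean, the precision-weighted average.
Prior precision 1/σ₀² = 1/10 = 0.1; data precision n/σ² = 11/25 = 0.44.
μ̂ = (0.1·2 + 0.44·4.75) / (0.1 + 0.44) = 2.29/0.54 = 229/54 ≈ 4.241.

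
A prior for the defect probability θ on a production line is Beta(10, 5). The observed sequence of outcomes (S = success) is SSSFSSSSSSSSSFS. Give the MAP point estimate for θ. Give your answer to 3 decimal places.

Prior: Beta(10, 5).
Data: 13 successes in 15 trials (from the sequence). The binomial likelihood contributes θ^13(1−θ)^2, so the posterior is Beta(10+13, 5+2) = Beta(23, 7).
For Beta(a, b) with a, b > 1 the mode is (a−1)/(a+b−2) = 22/28 ≈ 0.786.

θ̂_MAP = 0.786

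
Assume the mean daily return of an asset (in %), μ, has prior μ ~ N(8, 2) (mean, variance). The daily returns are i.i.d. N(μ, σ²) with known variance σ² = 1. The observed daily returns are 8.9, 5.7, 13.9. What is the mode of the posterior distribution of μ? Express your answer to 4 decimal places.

n = 3; x̄ = (8.9 + 5.7 + 13.9)/3 = 28.5/3 = 9.5.
For a Normal prior and Normal likelihood with known variance, the posterior is Normal; its mode equals its mean, the precision-weighted average.
Prior precision 1/σ₀² = 1/2 = 0.5; data precision n/σ² = 3/1 = 3.
μ̂ = (0.5·8 + 3·9.5) / (0.5 + 3) = 32.5/3.5 = 65/7 ≈ 9.2857.

μ̂_MAP = 9.2857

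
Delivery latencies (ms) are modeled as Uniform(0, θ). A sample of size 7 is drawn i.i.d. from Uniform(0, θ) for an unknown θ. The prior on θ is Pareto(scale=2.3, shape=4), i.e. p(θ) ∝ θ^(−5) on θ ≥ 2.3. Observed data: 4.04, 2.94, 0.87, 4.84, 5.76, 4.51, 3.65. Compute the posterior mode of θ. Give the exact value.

θ̂_MAP = 5.76

The Uniform(0, θ) likelihood is θ^(−n) for θ ≥ max(xᵢ), zero otherwise. Here max(xᵢ) = 5.76.
Posterior ∝ θ^(−5) · θ^(−7) = θ^(−12) on θ ≥ max(2.3, 5.76) = 5.76.
This density is strictly decreasing in θ, so the posterior mode lies at the lower boundary of the support.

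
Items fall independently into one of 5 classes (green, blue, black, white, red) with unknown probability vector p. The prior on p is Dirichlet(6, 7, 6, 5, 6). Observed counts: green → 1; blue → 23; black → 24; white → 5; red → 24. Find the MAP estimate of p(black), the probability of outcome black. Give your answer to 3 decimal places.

The posterior is Dirichlet(αᵢ + nᵢ) = Dirichlet(7, 30, 30, 10, 30).
For a Dirichlet(a₁,…,a_K) with all aᵢ > 1, the mode has j-th component (aⱼ − 1)/(Σaᵢ − K).
Here Σaᵢ = 107 and K = 5, so p(black) = (30 − 1)/(107 − 5) = 29/102 ≈ 0.284.

MAP estimate of p(black) = 0.284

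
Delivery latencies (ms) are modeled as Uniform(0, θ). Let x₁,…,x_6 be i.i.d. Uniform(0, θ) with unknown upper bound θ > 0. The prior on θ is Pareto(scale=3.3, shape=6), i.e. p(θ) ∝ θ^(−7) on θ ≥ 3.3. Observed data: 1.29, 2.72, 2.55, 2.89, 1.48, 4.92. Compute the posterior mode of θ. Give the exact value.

θ̂_MAP = 4.92

The Uniform(0, θ) likelihood is θ^(−n) for θ ≥ max(xᵢ), zero otherwise. Here max(xᵢ) = 4.92.
Posterior ∝ θ^(−7) · θ^(−6) = θ^(−13) on θ ≥ max(3.3, 4.92) = 4.92.
This density is strictly decreasing in θ, so the posterior mode lies at the lower boundary of the support.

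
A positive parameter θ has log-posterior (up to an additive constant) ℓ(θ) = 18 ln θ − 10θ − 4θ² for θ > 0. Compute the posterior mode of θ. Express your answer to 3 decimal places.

ℓ'(θ) = 18/θ − 10 − 8θ. Setting this to zero and multiplying by θ: 8θ² + 10θ − 18 = 0.
θ = (−10 + √(10² + 4·8·18)) / (2·8) = (−10 + √676) / 16 = (−10 + 26)/16 = 1.
ℓ''(θ) = −18/θ² − 8 < 0, confirming a maximum.

θ̂_MAP = 1.000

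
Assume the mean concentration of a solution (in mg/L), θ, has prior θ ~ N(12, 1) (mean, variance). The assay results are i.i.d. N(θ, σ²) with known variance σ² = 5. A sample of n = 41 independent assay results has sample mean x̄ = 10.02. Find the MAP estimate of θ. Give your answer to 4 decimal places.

θ̂_MAP = 10.2352

n = 41, x̄ = 10.02.
For a Normal prior and Normal likelihood with known variance, the posterior is Normal; its mode equals its mean, the precision-weighted average.
Prior precision 1/σ₀² = 1/1 = 1; data precision n/σ² = 41/5 = 8.2.
θ̂ = (1·12 + 8.2·10.02) / (1 + 8.2) = 94.164/9.2 = 23541/2300 ≈ 10.2352.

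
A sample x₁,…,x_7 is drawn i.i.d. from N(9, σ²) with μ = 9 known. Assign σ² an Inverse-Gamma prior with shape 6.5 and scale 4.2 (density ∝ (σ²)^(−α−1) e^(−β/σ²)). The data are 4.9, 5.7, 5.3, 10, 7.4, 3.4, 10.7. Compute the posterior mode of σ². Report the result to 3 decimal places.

Sum of squared deviations about the known mean: SS = (4.9−9)² + (5.7−9)² + (5.3−9)² + (10−9)² + (7.4−9)² + (3.4−9)² + (10.7−9)² = 79.2.
The Normal likelihood contributes (σ²)^(−n/2) exp(−SS/(2σ²)), so the posterior is Inverse-Gamma(α + n/2, β + SS/2) = Inverse-Gamma(10, 43.8).
The mode of Inverse-Gamma(a, b) is b/(a+1) = 43.8/11 ≈ 3.982.

σ̂²_MAP = 3.982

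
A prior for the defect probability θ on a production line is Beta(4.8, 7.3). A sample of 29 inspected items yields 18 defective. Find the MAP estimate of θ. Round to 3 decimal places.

θ̂_MAP = 0.558

Prior: Beta(4.8, 7.3).
Data: 18 successes in 29 trials. The binomial likelihood contributes θ^18(1−θ)^11, so the posterior is Beta(4.8+18, 7.3+11) = Beta(22.8, 18.3).
For Beta(a, b) with a, b > 1 the mode is (a−1)/(a+b−2) = 21.8/39.1 ≈ 0.558.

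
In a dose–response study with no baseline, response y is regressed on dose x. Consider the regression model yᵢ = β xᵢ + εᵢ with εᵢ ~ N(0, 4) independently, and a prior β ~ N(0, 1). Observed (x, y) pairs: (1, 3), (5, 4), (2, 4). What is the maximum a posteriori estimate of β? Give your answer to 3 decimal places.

log p(β | y) = −Σ(yᵢ − βxᵢ)²/(2·4) − β²/(2·1) + const.
Setting the derivative to zero: Σxᵢ(yᵢ − βxᵢ)/4 − β/1 = 0, so β = Σxᵢyᵢ / (Σxᵢ² + σ²/τ²).
Σxᵢyᵢ = 1·3 + 5·4 + 2·4 = 31; Σxᵢ² = 30; σ²/τ² = 4.
β̂_MAP = 31 / (30 + 4) = 31/34 ≈ 0.912.

β̂_MAP = 0.912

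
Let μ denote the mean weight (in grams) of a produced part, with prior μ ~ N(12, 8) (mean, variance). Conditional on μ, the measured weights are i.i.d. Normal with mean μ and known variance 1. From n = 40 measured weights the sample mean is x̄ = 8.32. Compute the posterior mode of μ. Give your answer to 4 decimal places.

n = 40, x̄ = 8.32.
For a Normal prior and Normal likelihood with known variance, the posterior is Normal; its mode equals its mean, the precision-weighted average.
Prior precision 1/σ₀² = 1/8 = 0.125; data precision n/σ² = 40/1 = 40.
μ̂ = (0.125·12 + 40·8.32) / (0.125 + 40) = 334.3/40.125 = 13372/1605 ≈ 8.3315.

μ̂_MAP = 8.3315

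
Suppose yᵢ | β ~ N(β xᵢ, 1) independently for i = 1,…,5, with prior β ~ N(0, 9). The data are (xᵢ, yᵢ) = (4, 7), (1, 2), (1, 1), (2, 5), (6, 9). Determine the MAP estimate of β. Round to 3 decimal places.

log p(β | y) = −Σ(yᵢ − βxᵢ)²/(2·1) − β²/(2·9) + const.
Setting the derivative to zero: Σxᵢ(yᵢ − βxᵢ)/1 − β/9 = 0, so β = Σxᵢyᵢ / (Σxᵢ² + σ²/τ²).
Σxᵢyᵢ = 4·7 + 1·2 + 1·1 + 2·5 + 6·9 = 95; Σxᵢ² = 58; σ²/τ² = 1/9.
β̂_MAP = 95 / (58 + 1/9) = 95/(523/9) = 855/523 ≈ 1.635.

β̂_MAP = 1.635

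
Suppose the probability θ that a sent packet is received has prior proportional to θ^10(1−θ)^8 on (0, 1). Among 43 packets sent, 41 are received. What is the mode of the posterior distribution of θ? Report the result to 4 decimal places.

The prior density ∝ θ^10(1−θ)^8 is the kernel of Beta(11, 9).
Data: 41 successes in 43 trials. The binomial likelihood contributes θ^41(1−θ)^2, so the posterior is Beta(11+41, 9+2) = Beta(52, 11).
For Beta(a, b) with a, b > 1 the mode is (a−1)/(a+b−2) = 51/61 ≈ 0.8361.

θ̂_MAP = 0.8361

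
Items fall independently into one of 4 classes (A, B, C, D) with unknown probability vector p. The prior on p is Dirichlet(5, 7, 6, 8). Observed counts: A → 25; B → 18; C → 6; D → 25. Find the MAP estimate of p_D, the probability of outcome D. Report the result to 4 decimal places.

MAP estimate of p_D = 0.3333

The posterior is Dirichlet(αᵢ + nᵢ) = Dirichlet(30, 25, 12, 33).
For a Dirichlet(a₁,…,a_K) with all aᵢ > 1, the mode has j-th component (aⱼ − 1)/(Σaᵢ − K).
Here Σaᵢ = 100 and K = 4, so p_D = (33 − 1)/(100 − 4) = 32/96 ≈ 0.3333.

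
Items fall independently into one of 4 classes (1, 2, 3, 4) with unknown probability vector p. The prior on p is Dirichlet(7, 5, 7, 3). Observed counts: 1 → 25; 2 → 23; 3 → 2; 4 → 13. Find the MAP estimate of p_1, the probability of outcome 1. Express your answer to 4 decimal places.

The posterior is Dirichlet(αᵢ + nᵢ) = Dirichlet(32, 28, 9, 16).
For a Dirichlet(a₁,…,a_K) with all aᵢ > 1, the mode has j-th component (aⱼ − 1)/(Σaᵢ − K).
Here Σaᵢ = 85 and K = 4, so p_1 = (32 − 1)/(85 − 4) = 31/81 ≈ 0.3827.

MAP estimate: 0.3827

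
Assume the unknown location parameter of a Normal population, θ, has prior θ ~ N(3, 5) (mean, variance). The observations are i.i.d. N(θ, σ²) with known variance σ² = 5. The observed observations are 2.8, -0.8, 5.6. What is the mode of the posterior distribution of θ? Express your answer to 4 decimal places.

θ̂_MAP = 2.6500

n = 3; x̄ = (2.8 + (-0.8) + 5.6)/3 = 7.6/3 = 38/15 ≈ 2.5333.
For a Normal prior and Normal likelihood with known variance, the posterior is Normal; its mode equals its mean, the precision-weighted average.
Prior precision 1/σ₀² = 1/5 = 0.2; data precision n/σ² = 3/5 = 0.6.
θ̂ = (0.2·3 + 0.6·(38/15)) / (0.2 + 0.6) = 2.12/0.8 = 2.6500.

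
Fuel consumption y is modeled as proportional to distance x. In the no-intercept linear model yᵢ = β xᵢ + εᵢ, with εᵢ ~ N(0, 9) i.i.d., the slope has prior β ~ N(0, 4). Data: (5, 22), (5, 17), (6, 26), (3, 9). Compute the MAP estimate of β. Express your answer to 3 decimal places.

log p(β | y) = −Σ(yᵢ − βxᵢ)²/(2·9) − β²/(2·4) + const.
Setting the derivative to zero: Σxᵢ(yᵢ − βxᵢ)/9 − β/4 = 0, so β = Σxᵢyᵢ / (Σxᵢ² + σ²/τ²).
Σxᵢyᵢ = 5·22 + 5·17 + 6·26 + 3·9 = 378; Σxᵢ² = 95; σ²/τ² = 2.25.
β̂_MAP = 378 / (95 + 2.25) = 378/97.25 ≈ 3.887.

β̂_MAP = 3.887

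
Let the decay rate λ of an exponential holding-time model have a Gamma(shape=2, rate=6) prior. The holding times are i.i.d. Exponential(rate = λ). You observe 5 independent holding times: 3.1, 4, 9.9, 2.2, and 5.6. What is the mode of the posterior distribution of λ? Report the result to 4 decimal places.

The Exponential(rate=λ) likelihood is ∝ λ^n e^(−λΣtᵢ). Here n = 5 and Σtᵢ = 3.1 + 4 + 9.9 + 2.2 + 5.6 = 24.8.
Posterior ∝ λe^(−6λ) · λ^5e^(−24.8λ) = λ^6e^(−30.8λ), i.e. Gamma(7, 30.8).
Mode = (a−1)/b = 6/30.8 ≈ 0.1948.

λ̂_MAP = 0.1948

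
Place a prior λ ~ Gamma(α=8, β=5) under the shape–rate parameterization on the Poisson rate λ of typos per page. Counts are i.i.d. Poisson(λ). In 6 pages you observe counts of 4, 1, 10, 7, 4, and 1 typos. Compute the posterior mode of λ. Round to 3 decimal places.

λ̂_MAP = 3.091

Σxᵢ = 4+1+10+7+4+1 = 27, with n = 6.
Posterior ∝ λ^7e^(−5λ) · λ^27e^(−6λ) = λ^34e^(−11λ), i.e. Gamma(shape=35, rate=11).
The mode of a Gamma(a, b) with a ≥ 1 (shape–rate) is (a−1)/b = 34/11 ≈ 3.091.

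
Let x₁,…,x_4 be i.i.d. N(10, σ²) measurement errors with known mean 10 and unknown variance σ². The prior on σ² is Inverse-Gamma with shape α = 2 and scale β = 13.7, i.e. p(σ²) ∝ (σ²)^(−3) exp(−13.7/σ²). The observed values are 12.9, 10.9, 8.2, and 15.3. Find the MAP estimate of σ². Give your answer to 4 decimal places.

Sum of squared deviations about the known mean: SS = (12.9−10)² + (10.9−10)² + (8.2−10)² + (15.3−10)² = 40.55.
The Normal likelihood contributes (σ²)^(−n/2) exp(−SS/(2σ²)), so the posterior is Inverse-Gamma(α + n/2, β + SS/2) = Inverse-Gamma(4, 33.975).
The mode of Inverse-Gamma(a, b) is b/(a+1) = 33.975/5 ≈ 6.7950.

σ̂²_MAP = 6.7950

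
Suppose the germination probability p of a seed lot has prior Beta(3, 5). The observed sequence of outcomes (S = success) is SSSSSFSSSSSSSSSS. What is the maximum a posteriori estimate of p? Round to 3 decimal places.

p̂_MAP = 0.773

Prior: Beta(3, 5).
Data: 15 successes in 16 trials (from the sequence). The binomial likelihood contributes p^15(1−p)^1, so the posterior is Beta(3+15, 5+1) = Beta(18, 6).
For Beta(a, b) with a, b > 1 the mode is (a−1)/(a+b−2) = 17/22 ≈ 0.773.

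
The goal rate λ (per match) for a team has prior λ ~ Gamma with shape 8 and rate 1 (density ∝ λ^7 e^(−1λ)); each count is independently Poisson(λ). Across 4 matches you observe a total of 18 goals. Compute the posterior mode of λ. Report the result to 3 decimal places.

λ̂_MAP = 5.000

Σxᵢ = 18, n = 4.
Posterior ∝ λ^7e^(−1λ) · λ^18e^(−4λ) = λ^25e^(−5λ), i.e. Gamma(shape=26, rate=5).
The mode of a Gamma(a, b) with a ≥ 1 (shape–rate) is (a−1)/b = 25/5 ≈ 5.000.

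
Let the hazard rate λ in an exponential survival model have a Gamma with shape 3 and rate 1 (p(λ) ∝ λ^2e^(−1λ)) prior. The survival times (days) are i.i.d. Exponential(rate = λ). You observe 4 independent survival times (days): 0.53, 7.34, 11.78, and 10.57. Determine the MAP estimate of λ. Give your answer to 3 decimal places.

The Exponential(rate=λ) likelihood is ∝ λ^n e^(−λΣtᵢ). Here n = 4 and Σtᵢ = 0.53 + 7.34 + 11.78 + 10.57 = 30.22.
Posterior ∝ λ^2e^(−1λ) · λ^4e^(−30.22λ) = λ^6e^(−31.22λ), i.e. Gamma(7, 31.22).
Mode = (a−1)/b = 6/31.22 ≈ 0.192.

λ̂_MAP = 0.192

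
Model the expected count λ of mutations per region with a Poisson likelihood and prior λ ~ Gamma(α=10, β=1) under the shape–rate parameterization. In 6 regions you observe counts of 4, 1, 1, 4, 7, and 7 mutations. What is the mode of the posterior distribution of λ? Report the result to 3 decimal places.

λ̂_MAP = 4.714

Σxᵢ = 4+1+1+4+7+7 = 24, with n = 6.
Posterior ∝ λ^9e^(−1λ) · λ^24e^(−6λ) = λ^33e^(−7λ), i.e. Gamma(shape=34, rate=7).
The mode of a Gamma(a, b) with a ≥ 1 (shape–rate) is (a−1)/b = 33/7 ≈ 4.714.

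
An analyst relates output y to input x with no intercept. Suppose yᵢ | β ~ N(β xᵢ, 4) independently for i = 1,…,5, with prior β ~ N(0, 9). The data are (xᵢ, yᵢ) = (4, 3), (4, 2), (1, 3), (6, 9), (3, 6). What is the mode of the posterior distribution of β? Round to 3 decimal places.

log p(β | y) = −Σ(yᵢ − βxᵢ)²/(2·4) − β²/(2·9) + const.
Setting the derivative to zero: Σxᵢ(yᵢ − βxᵢ)/4 − β/9 = 0, so β = Σxᵢyᵢ / (Σxᵢ² + σ²/τ²).
Σxᵢyᵢ = 4·3 + 4·2 + 1·3 + 6·9 + 3·6 = 95; Σxᵢ² = 78; σ²/τ² = 4/9.
β̂_MAP = 95 / (78 + 4/9) = 95/(706/9) = 855/706 ≈ 1.211.

β̂_MAP = 1.211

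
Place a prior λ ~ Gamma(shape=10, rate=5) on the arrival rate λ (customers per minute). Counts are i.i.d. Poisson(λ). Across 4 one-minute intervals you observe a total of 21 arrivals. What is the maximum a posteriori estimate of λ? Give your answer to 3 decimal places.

Σxᵢ = 21, n = 4.
Posterior ∝ λ^9e^(−5λ) · λ^21e^(−4λ) = λ^30e^(−9λ), i.e. Gamma(shape=31, rate=9).
The mode of a Gamma(a, b) with a ≥ 1 (shape–rate) is (a−1)/b = 30/9 ≈ 3.333.

λ̂_MAP = 3.333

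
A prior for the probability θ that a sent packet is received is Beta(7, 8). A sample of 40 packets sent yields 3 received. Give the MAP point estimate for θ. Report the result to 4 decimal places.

θ̂_MAP = 0.1698

Prior: Beta(7, 8).
Data: 3 successes in 40 trials. The binomial likelihood contributes θ^3(1−θ)^37, so the posterior is Beta(7+3, 8+37) = Beta(10, 45).
For Beta(a, b) with a, b > 1 the mode is (a−1)/(a+b−2) = 9/53 ≈ 0.1698.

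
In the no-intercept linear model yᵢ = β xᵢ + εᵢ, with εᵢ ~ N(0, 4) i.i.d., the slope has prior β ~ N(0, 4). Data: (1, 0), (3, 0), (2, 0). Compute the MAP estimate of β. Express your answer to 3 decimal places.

log p(β | y) = −Σ(yᵢ − βxᵢ)²/(2·4) − β²/(2·4) + const.
Setting the derivative to zero: Σxᵢ(yᵢ − βxᵢ)/4 − β/4 = 0, so β = Σxᵢyᵢ / (Σxᵢ² + σ²/τ²).
Σxᵢyᵢ = 1·0 + 3·0 + 2·0 = 0; Σxᵢ² = 14; σ²/τ² = 1.
β̂_MAP = 0 / (14 + 1) = 0/15 ≈ 0.000.

β̂_MAP = 0.000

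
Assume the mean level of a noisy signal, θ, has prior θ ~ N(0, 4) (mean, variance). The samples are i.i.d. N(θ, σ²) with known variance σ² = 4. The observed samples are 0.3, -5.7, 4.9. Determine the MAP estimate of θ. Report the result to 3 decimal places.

θ̂_MAP = -0.125

n = 3; x̄ = (0.3 + (-5.7) + 4.9)/3 = -0.5/3 = -1/6 ≈ -0.1667.
For a Normal prior and Normal likelihood with known variance, the posterior is Normal; its mode equals its mean, the precision-weighted average.
Prior precision 1/σ₀² = 1/4 = 0.25; data precision n/σ² = 3/4 = 0.75.
θ̂ = (0.25·0 + 0.75·(-1/6)) / (0.25 + 0.75) = (-0.125)/1 = -0.125.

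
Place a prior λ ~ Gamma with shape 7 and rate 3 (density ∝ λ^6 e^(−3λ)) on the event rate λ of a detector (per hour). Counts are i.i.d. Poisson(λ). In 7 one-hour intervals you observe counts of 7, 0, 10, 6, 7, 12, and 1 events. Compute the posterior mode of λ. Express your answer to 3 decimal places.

Σxᵢ = 7+0+10+6+7+12+1 = 43, with n = 7.
Posterior ∝ λ^6e^(−3λ) · λ^43e^(−7λ) = λ^49e^(−10λ), i.e. Gamma(shape=50, rate=10).
The mode of a Gamma(a, b) with a ≥ 1 (shape–rate) is (a−1)/b = 49/10 ≈ 4.900.

λ̂_MAP = 4.900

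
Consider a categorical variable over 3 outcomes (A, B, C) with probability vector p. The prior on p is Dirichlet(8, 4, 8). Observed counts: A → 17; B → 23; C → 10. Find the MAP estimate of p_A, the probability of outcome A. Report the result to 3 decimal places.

The posterior is Dirichlet(αᵢ + nᵢ) = Dirichlet(25, 27, 18).
For a Dirichlet(a₁,…,a_K) with all aᵢ > 1, the mode has j-th component (aⱼ − 1)/(Σaᵢ − K).
Here Σaᵢ = 70 and K = 3, so p_A = (25 − 1)/(70 − 3) = 24/67 ≈ 0.358.

MAP estimate of p_A = 0.358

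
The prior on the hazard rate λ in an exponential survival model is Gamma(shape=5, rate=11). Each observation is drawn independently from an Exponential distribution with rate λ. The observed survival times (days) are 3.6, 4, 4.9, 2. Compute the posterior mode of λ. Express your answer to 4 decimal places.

λ̂_MAP = 0.3137

The Exponential(rate=λ) likelihood is ∝ λ^n e^(−λΣtᵢ). Here n = 4 and Σtᵢ = 3.6 + 4 + 4.9 + 2 = 14.5.
Posterior ∝ λ^4e^(−11λ) · λ^4e^(−14.5λ) = λ^8e^(−25.5λ), i.e. Gamma(9, 25.5).
Mode = (a−1)/b = 8/25.5 ≈ 0.3137.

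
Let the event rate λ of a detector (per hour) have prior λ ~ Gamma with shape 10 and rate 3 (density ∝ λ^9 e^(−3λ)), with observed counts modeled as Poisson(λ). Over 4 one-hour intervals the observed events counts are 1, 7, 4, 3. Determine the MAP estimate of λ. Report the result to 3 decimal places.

Σxᵢ = 1+7+4+3 = 15, with n = 4.
Posterior ∝ λ^9e^(−3λ) · λ^15e^(−4λ) = λ^24e^(−7λ), i.e. Gamma(shape=25, rate=7).
The mode of a Gamma(a, b) with a ≥ 1 (shape–rate) is (a−1)/b = 24/7 ≈ 3.429.

λ̂_MAP = 3.429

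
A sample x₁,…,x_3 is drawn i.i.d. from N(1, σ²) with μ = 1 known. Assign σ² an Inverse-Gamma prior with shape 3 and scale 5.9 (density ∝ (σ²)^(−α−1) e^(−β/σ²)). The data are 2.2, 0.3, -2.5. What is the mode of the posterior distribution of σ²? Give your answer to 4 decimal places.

σ̂²_MAP = 2.3618

Sum of squared deviations about the known mean: SS = (2.2−1)² + (0.3−1)² + (-2.5−1)² = 14.18.
The Normal likelihood contributes (σ²)^(−n/2) exp(−SS/(2σ²)), so the posterior is Inverse-Gamma(α + n/2, β + SS/2) = Inverse-Gamma(4.5, 12.99).
The mode of Inverse-Gamma(a, b) is b/(a+1) = 12.99/5.5 ≈ 2.3618.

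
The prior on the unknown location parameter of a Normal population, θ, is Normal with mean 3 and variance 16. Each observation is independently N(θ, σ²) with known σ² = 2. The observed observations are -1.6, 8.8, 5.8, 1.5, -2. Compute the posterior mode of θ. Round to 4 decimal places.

θ̂_MAP = 2.5122

n = 5; x̄ = ((-1.6) + 8.8 + 5.8 + 1.5 + (-2))/5 = 12.5/5 = 2.5.
For a Normal prior and Normal likelihood with known variance, the posterior is Normal; its mode equals its mean, the precision-weighted average.
Prior precision 1/σ₀² = 1/16 = 0.0625; data precision n/σ² = 5/2 = 2.5.
θ̂ = (0.0625·3 + 2.5·2.5) / (0.0625 + 2.5) = 6.4375/2.5625 = 103/41 ≈ 2.5122.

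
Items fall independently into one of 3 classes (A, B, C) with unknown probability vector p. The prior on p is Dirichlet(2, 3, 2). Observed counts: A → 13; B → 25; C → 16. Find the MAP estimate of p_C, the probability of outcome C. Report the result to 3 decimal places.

MAP estimate of p_C = 0.293

The posterior is Dirichlet(αᵢ + nᵢ) = Dirichlet(15, 28, 18).
For a Dirichlet(a₁,…,a_K) with all aᵢ > 1, the mode has j-th component (aⱼ − 1)/(Σaᵢ − K).
Here Σaᵢ = 61 and K = 3, so p_C = (18 − 1)/(61 − 3) = 17/58 ≈ 0.293.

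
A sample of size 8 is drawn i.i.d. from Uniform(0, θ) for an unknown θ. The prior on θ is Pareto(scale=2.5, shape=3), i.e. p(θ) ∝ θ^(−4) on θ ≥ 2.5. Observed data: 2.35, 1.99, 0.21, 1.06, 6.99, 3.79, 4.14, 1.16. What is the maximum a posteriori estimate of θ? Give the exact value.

The Uniform(0, θ) likelihood is θ^(−n) for θ ≥ max(xᵢ), zero otherwise. Here max(xᵢ) = 6.99.
Posterior ∝ θ^(−4) · θ^(−8) = θ^(−12) on θ ≥ max(2.5, 6.99) = 6.99.
This density is strictly decreasing in θ, so the posterior mode lies at the lower boundary of the support.

θ̂_MAP = 6.99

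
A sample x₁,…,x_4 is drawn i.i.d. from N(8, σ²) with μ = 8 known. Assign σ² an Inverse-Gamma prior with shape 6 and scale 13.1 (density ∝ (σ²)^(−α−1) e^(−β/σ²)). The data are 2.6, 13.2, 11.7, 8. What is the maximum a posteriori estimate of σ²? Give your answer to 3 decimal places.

Sum of squared deviations about the known mean: SS = (2.6−8)² + (13.2−8)² + (11.7−8)² + (8−8)² = 69.89.
The Normal likelihood contributes (σ²)^(−n/2) exp(−SS/(2σ²)), so the posterior is Inverse-Gamma(α + n/2, β + SS/2) = Inverse-Gamma(8, 48.045).
The mode of Inverse-Gamma(a, b) is b/(a+1) = 48.045/9 ≈ 5.338.

σ̂²_MAP = 5.338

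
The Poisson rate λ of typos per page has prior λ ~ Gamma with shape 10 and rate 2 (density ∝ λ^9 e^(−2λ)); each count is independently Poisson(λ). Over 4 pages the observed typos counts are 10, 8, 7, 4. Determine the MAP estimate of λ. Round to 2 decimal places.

λ̂_MAP = 6.33

Σxᵢ = 10+8+7+4 = 29, with n = 4.
Posterior ∝ λ^9e^(−2λ) · λ^29e^(−4λ) = λ^38e^(−6λ), i.e. Gamma(shape=39, rate=6).
The mode of a Gamma(a, b) with a ≥ 1 (shape–rate) is (a−1)/b = 38/6 ≈ 6.33.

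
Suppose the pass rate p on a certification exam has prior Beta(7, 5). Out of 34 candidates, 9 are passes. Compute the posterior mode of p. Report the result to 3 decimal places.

Prior: Beta(7, 5).
Data: 9 successes in 34 trials. The binomial likelihood contributes p^9(1−p)^25, so the posterior is Beta(7+9, 5+25) = Beta(16, 30).
For Beta(a, b) with a, b > 1 the mode is (a−1)/(a+b−2) = 15/44 ≈ 0.341.

p̂_MAP = 0.341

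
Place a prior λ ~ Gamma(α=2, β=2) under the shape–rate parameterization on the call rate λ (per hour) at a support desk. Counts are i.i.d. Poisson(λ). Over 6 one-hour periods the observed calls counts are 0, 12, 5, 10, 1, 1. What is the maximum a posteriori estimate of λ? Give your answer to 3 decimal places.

λ̂_MAP = 3.750

Σxᵢ = 0+12+5+10+1+1 = 29, with n = 6.
Posterior ∝ λe^(−2λ) · λ^29e^(−6λ) = λ^30e^(−8λ), i.e. Gamma(shape=31, rate=8).
The mode of a Gamma(a, b) with a ≥ 1 (shape–rate) is (a−1)/b = 30/8 ≈ 3.750.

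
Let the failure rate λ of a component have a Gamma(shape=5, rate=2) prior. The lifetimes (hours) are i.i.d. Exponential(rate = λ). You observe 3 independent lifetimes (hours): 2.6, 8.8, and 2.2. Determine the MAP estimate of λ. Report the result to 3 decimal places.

The Exponential(rate=λ) likelihood is ∝ λ^n e^(−λΣtᵢ). Here n = 3 and Σtᵢ = 2.6 + 8.8 + 2.2 = 13.6.
Posterior ∝ λ^4e^(−2λ) · λ^3e^(−13.6λ) = λ^7e^(−15.6λ), i.e. Gamma(8, 15.6).
Mode = (a−1)/b = 7/15.6 ≈ 0.449.

λ̂_MAP = 0.449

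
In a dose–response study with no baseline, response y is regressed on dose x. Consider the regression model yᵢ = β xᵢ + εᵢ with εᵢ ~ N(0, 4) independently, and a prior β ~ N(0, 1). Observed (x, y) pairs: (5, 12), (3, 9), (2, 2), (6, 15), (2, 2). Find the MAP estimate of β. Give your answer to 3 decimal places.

log p(β | y) = −Σ(yᵢ − βxᵢ)²/(2·4) − β²/(2·1) + const.
Setting the derivative to zero: Σxᵢ(yᵢ − βxᵢ)/4 − β/1 = 0, so β = Σxᵢyᵢ / (Σxᵢ² + σ²/τ²).
Σxᵢyᵢ = 5·12 + 3·9 + 2·2 + 6·15 + 2·2 = 185; Σxᵢ² = 78; σ²/τ² = 4.
β̂_MAP = 185 / (78 + 4) = 185/82 ≈ 2.256.

β̂_MAP = 2.256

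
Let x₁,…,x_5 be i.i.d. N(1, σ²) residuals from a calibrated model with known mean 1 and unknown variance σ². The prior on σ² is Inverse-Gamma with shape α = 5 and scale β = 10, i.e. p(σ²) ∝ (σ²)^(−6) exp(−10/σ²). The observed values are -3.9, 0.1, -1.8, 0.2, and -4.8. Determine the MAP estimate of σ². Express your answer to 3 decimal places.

Sum of squared deviations about the known mean: SS = (-3.9−1)² + (0.1−1)² + (-1.8−1)² + (0.2−1)² + (-4.8−1)² = 66.94.
The Normal likelihood contributes (σ²)^(−n/2) exp(−SS/(2σ²)), so the posterior is Inverse-Gamma(α + n/2, β + SS/2) = Inverse-Gamma(7.5, 43.47).
The mode of Inverse-Gamma(a, b) is b/(a+1) = 43.47/8.5 ≈ 5.114.

σ̂²_MAP = 5.114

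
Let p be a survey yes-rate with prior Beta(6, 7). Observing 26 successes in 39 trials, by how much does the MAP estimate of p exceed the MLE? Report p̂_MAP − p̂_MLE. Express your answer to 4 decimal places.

Posterior is Beta(32, 20); MAP = (32−1)/(52−2) = 31/50 ≈ 0.62000.
MLE ignores the prior: p̂_MLE = k/n = 26/39 ≈ 0.66667.
Difference = 31/50 − 26/39 = -7/150 ≈ -0.0467.

MAP − MLE = -0.0467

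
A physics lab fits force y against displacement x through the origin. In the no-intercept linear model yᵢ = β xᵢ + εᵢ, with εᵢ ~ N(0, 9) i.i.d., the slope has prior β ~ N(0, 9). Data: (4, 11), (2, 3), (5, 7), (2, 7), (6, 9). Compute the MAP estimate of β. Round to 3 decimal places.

log p(β | y) = −Σ(yᵢ − βxᵢ)²/(2·9) − β²/(2·9) + const.
Setting the derivative to zero: Σxᵢ(yᵢ − βxᵢ)/9 − β/9 = 0, so β = Σxᵢyᵢ / (Σxᵢ² + σ²/τ²).
Σxᵢyᵢ = 4·11 + 2·3 + 5·7 + 2·7 + 6·9 = 153; Σxᵢ² = 85; σ²/τ² = 1.
β̂_MAP = 153 / (85 + 1) = 153/86 ≈ 1.779.

β̂_MAP = 1.779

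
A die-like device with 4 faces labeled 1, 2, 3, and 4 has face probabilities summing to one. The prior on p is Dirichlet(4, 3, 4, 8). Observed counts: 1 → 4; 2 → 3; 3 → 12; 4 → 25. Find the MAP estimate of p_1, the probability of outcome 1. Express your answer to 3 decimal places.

MAP estimate: 0.119

The posterior is Dirichlet(αᵢ + nᵢ) = Dirichlet(8, 6, 16, 33).
For a Dirichlet(a₁,…,a_K) with all aᵢ > 1, the mode has j-th component (aⱼ − 1)/(Σaᵢ − K).
Here Σaᵢ = 63 and K = 4, so p_1 = (8 − 1)/(63 − 4) = 7/59 ≈ 0.119.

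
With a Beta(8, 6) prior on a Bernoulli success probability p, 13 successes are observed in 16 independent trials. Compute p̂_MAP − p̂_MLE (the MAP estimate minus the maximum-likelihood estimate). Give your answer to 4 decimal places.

MAP − MLE = -0.0982

Posterior is Beta(21, 9); MAP = (21−1)/(30−2) = 20/28 ≈ 0.71429.
MLE ignores the prior: p̂_MLE = k/n = 13/16 ≈ 0.81250.
Difference = 20/28 − 13/16 = -11/112 ≈ -0.0982.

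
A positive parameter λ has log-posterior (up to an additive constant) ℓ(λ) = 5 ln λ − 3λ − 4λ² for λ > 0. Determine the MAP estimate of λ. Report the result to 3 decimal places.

ℓ'(λ) = 5/λ − 3 − 8λ. Setting this to zero and multiplying by λ: 8λ² + 3λ − 5 = 0.
λ = (−3 + √(3² + 4·8·5)) / (2·8) = (−3 + √169) / 16 = (−3 + 13)/16 = 5/8.
ℓ''(λ) = −5/λ² − 8 < 0, confirming a maximum.

λ̂_MAP = 0.625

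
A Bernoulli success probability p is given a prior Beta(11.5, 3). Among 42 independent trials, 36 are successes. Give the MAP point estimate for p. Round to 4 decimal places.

p̂_MAP = 0.8532

Prior: Beta(11.5, 3).
Data: 36 successes in 42 trials. The binomial likelihood contributes p^36(1−p)^6, so the posterior is Beta(11.5+36, 3+6) = Beta(47.5, 9).
For Beta(a, b) with a, b > 1 the mode is (a−1)/(a+b−2) = 46.5/54.5 ≈ 0.8532.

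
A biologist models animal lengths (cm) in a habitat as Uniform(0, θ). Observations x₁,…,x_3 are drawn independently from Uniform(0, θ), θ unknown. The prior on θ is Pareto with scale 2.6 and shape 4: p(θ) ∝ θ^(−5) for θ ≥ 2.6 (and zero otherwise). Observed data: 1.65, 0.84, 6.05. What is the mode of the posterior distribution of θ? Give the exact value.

θ̂_MAP = 6.05

The Uniform(0, θ) likelihood is θ^(−n) for θ ≥ max(xᵢ), zero otherwise. Here max(xᵢ) = 6.05.
Posterior ∝ θ^(−5) · θ^(−3) = θ^(−8) on θ ≥ max(2.6, 6.05) = 6.05.
This density is strictly decreasing in θ, so the posterior mode lies at the lower boundary of the support.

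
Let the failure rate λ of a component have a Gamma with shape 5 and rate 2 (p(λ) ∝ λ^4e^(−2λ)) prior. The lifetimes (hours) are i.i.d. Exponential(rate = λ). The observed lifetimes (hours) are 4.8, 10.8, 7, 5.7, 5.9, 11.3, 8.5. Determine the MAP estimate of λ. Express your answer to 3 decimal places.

The Exponential(rate=λ) likelihood is ∝ λ^n e^(−λΣtᵢ). Here n = 7 and Σtᵢ = 4.8 + 10.8 + 7 + 5.7 + 5.9 + 11.3 + 8.5 = 54.
Posterior ∝ λ^4e^(−2λ) · λ^7e^(−54λ) = λ^11e^(−56λ), i.e. Gamma(12, 56).
Mode = (a−1)/b = 11/56 ≈ 0.196.

λ̂_MAP = 0.196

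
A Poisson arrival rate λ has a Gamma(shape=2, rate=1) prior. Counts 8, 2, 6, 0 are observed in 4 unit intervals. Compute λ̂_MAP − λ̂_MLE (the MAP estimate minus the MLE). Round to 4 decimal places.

Σxᵢ = 16. Posterior is Gamma(18, 5); MAP = (18−1)/5 = 17/5 ≈ 3.40000.
MLE = x̄ = 16/4 ≈ 4.00000.
Difference = 17/5 − 16/4 = -3/5 ≈ -0.6000.

MAP − MLE = -0.6000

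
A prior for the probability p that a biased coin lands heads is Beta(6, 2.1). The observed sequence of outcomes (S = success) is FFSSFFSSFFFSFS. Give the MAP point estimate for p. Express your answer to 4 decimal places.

p̂_MAP = 0.5473

Prior: Beta(6, 2.1).
Data: 6 successes in 14 trials (from the sequence). The binomial likelihood contributes p^6(1−p)^8, so the posterior is Beta(6+6, 2.1+8) = Beta(12, 10.1).
For Beta(a, b) with a, b > 1 the mode is (a−1)/(a+b−2) = 11/20.1 ≈ 0.5473.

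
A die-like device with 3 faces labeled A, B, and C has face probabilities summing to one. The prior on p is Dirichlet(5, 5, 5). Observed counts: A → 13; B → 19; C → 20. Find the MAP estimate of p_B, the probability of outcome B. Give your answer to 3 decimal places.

The posterior is Dirichlet(αᵢ + nᵢ) = Dirichlet(18, 24, 25).
For a Dirichlet(a₁,…,a_K) with all aᵢ > 1, the mode has j-th component (aⱼ − 1)/(Σaᵢ − K).
Here Σaᵢ = 67 and K = 3, so p_B = (24 − 1)/(67 − 3) = 23/64 ≈ 0.359.

MAP estimate of p_B = 0.359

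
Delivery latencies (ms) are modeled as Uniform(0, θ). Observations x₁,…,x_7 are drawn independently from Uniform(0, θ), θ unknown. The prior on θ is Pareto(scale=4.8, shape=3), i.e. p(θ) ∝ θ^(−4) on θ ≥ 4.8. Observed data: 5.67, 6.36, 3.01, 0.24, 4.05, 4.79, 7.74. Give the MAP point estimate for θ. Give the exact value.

The Uniform(0, θ) likelihood is θ^(−n) for θ ≥ max(xᵢ), zero otherwise. Here max(xᵢ) = 7.74.
Posterior ∝ θ^(−4) · θ^(−7) = θ^(−11) on θ ≥ max(4.8, 7.74) = 7.74.
This density is strictly decreasing in θ, so the posterior mode lies at the lower boundary of the support.

θ̂_MAP = 7.74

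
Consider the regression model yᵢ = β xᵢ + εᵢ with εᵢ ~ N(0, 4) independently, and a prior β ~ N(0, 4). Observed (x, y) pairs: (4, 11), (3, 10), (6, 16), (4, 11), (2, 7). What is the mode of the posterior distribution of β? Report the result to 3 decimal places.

log p(β | y) = −Σ(yᵢ − βxᵢ)²/(2·4) − β²/(2·4) + const.
Setting the derivative to zero: Σxᵢ(yᵢ − βxᵢ)/4 − β/4 = 0, so β = Σxᵢyᵢ / (Σxᵢ² + σ²/τ²).
Σxᵢyᵢ = 4·11 + 3·10 + 6·16 + 4·11 + 2·7 = 228; Σxᵢ² = 81; σ²/τ² = 1.
β̂_MAP = 228 / (81 + 1) = 228/82 ≈ 2.780.

β̂_MAP = 2.780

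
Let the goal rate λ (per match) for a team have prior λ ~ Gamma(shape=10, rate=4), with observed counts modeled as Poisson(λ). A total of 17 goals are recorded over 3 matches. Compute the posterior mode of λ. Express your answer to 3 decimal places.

λ̂_MAP = 3.714

Σxᵢ = 17, n = 3.
Posterior ∝ λ^9e^(−4λ) · λ^17e^(−3λ) = λ^26e^(−7λ), i.e. Gamma(shape=27, rate=7).
The mode of a Gamma(a, b) with a ≥ 1 (shape–rate) is (a−1)/b = 26/7 ≈ 3.714.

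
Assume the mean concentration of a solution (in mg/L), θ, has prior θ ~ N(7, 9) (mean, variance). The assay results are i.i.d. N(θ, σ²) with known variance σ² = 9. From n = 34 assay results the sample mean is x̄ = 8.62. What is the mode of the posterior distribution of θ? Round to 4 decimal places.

n = 34, x̄ = 8.62.
For a Normal prior and Normal likelihood with known variance, the posterior is Normal; its mode equals its mean, the precision-weighted average.
Prior precision 1/σ₀² = 1/9; data precision n/σ² = 34/9.
θ̂ = ((1/9)·7 + (34/9)·8.62) / (1/9 + 34/9) = (7502/225)/(35/9) = 7502/875 ≈ 8.5737.

θ̂_MAP = 8.5737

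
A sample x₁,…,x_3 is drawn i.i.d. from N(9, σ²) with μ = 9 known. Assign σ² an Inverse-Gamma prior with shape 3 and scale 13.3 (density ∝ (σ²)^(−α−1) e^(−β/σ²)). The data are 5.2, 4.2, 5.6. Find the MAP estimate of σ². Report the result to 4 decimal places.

Sum of squared deviations about the known mean: SS = (5.2−9)² + (4.2−9)² + (5.6−9)² = 49.04.
The Normal likelihood contributes (σ²)^(−n/2) exp(−SS/(2σ²)), so the posterior is Inverse-Gamma(α + n/2, β + SS/2) = Inverse-Gamma(4.5, 37.82).
The mode of Inverse-Gamma(a, b) is b/(a+1) = 37.82/5.5 ≈ 6.8764.

σ̂²_MAP = 6.8764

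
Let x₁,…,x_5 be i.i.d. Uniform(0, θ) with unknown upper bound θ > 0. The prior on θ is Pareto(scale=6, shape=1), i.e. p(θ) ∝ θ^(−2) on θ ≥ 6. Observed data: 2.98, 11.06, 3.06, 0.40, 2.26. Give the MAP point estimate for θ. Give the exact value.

θ̂_MAP = 11.06

The Uniform(0, θ) likelihood is θ^(−n) for θ ≥ max(xᵢ), zero otherwise. Here max(xᵢ) = 11.06.
Posterior ∝ θ^(−2) · θ^(−5) = θ^(−7) on θ ≥ max(6, 11.06) = 11.06.
This density is strictly decreasing in θ, so the posterior mode lies at the lower boundary of the support.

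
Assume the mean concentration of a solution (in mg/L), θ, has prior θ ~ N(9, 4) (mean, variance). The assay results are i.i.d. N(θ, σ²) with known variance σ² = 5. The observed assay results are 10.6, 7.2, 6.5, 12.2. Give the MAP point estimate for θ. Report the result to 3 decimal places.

θ̂_MAP = 9.095

n = 4; x̄ = (10.6 + 7.2 + 6.5 + 12.2)/4 = 36.5/4 = 9.125.
For a Normal prior and Normal likelihood with known variance, the posterior is Normal; its mode equals its mean, the precision-weighted average.
Prior precision 1/σ₀² = 1/4 = 0.25; data precision n/σ² = 4/5 = 0.8.
θ̂ = (0.25·9 + 0.8·9.125) / (0.25 + 0.8) = 9.55/1.05 = 191/21 ≈ 9.095.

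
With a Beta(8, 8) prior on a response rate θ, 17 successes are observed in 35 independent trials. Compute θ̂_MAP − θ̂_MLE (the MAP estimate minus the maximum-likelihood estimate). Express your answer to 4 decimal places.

MAP − MLE = 0.0041

Posterior is Beta(25, 26); MAP = (25−1)/(51−2) = 24/49 ≈ 0.48980.
MLE ignores the prior: θ̂_MLE = k/n = 17/35 ≈ 0.48571.
Difference = 24/49 − 17/35 = 1/245 ≈ 0.0041.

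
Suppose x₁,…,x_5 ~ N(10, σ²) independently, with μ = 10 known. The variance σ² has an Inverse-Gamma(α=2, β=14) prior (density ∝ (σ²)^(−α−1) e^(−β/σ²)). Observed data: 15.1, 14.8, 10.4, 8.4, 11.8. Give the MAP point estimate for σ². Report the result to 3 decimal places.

Sum of squared deviations about the known mean: SS = (15.1−10)² + (14.8−10)² + (10.4−10)² + (8.4−10)² + (11.8−10)² = 55.01.
The Normal likelihood contributes (σ²)^(−n/2) exp(−SS/(2σ²)), so the posterior is Inverse-Gamma(α + n/2, β + SS/2) = Inverse-Gamma(4.5, 41.505).
The mode of Inverse-Gamma(a, b) is b/(a+1) = 41.505/5.5 ≈ 7.546.

σ̂²_MAP = 7.546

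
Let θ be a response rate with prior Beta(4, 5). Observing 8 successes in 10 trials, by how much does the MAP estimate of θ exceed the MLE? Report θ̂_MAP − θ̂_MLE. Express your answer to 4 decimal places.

MAP − MLE = -0.1529

Posterior is Beta(12, 7); MAP = (12−1)/(19−2) = 11/17 ≈ 0.64706.
MLE ignores the prior: θ̂_MLE = k/n = 8/10 ≈ 0.80000.
Difference = 11/17 − 8/10 = -13/85 ≈ -0.1529.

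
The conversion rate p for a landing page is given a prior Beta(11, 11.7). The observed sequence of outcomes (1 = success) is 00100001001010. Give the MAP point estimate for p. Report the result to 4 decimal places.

p̂_MAP = 0.4035

Prior: Beta(11, 11.7).
Data: 4 successes in 14 trials (from the sequence). The binomial likelihood contributes p^4(1−p)^10, so the posterior is Beta(11+4, 11.7+10) = Beta(15, 21.7).
For Beta(a, b) with a, b > 1 the mode is (a−1)/(a+b−2) = 14/34.7 ≈ 0.4035.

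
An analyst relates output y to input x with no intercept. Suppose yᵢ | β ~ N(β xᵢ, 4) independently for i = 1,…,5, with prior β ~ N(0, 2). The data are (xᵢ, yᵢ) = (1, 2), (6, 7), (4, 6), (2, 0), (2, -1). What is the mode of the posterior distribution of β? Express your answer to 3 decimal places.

β̂_MAP = 1.048

log p(β | y) = −Σ(yᵢ − βxᵢ)²/(2·4) − β²/(2·2) + const.
Setting the derivative to zero: Σxᵢ(yᵢ − βxᵢ)/4 − β/2 = 0, so β = Σxᵢyᵢ / (Σxᵢ² + σ²/τ²).
Σxᵢyᵢ = 1·2 + 6·7 + 4·6 + 2·0 + 2·(-1) = 66; Σxᵢ² = 61; σ²/τ² = 2.
β̂_MAP = 66 / (61 + 2) = 66/63 ≈ 1.048.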